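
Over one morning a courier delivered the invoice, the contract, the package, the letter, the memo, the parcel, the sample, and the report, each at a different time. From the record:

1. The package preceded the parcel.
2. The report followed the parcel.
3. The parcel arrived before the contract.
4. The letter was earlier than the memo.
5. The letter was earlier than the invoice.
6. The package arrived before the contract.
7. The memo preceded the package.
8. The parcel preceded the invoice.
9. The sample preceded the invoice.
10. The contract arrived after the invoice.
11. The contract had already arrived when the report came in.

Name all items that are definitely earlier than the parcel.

Directly stated before the parcel: the package.
The letter reaches the parcel via the letter → the memo → the package → the parcel.
The memo reaches the parcel via the memo → the package → the parcel.
No chain forces the invoice (or any of the others) ahead of the parcel.

the letter, the memo, the package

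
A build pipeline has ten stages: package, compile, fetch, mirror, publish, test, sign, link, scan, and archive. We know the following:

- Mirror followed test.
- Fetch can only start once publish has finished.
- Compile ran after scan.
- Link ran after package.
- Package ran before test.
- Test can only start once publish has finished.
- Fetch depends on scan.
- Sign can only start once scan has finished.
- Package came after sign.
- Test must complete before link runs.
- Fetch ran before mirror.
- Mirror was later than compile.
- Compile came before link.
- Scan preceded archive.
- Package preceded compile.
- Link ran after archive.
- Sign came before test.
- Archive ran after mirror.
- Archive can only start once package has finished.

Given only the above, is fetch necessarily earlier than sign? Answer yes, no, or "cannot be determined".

No chain of stated constraints runs from fetch to sign, and none runs from sign to fetch either.
So the relative order of fetch and sign is not fixed by the given facts.

cannot be determined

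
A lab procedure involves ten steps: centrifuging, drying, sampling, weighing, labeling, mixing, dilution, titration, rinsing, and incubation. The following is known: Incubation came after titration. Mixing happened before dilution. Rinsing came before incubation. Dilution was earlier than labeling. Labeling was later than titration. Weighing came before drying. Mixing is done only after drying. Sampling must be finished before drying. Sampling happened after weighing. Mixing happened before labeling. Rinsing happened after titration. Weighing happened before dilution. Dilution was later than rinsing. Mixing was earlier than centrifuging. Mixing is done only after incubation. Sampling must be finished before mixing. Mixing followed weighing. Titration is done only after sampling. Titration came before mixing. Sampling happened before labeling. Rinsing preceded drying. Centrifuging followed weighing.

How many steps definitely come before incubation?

Directly stated before incubation: rinsing and titration.
Sampling reaches incubation via sampling → titration → incubation.
Weighing reaches incubation via weighing → sampling → titration → incubation.
That's rinsing, sampling, titration, and weighing — 4 in all.

4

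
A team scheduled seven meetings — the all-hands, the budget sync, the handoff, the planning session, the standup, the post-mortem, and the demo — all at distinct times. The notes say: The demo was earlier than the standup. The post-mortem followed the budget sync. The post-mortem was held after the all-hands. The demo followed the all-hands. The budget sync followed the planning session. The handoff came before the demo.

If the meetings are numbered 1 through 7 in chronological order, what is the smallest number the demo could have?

3

The all-hands and the handoff must both come before the demo — 2 forced predecessors.
Nothing else is forced ahead of the demo, so its earliest slot is position 2 + 1 = 3.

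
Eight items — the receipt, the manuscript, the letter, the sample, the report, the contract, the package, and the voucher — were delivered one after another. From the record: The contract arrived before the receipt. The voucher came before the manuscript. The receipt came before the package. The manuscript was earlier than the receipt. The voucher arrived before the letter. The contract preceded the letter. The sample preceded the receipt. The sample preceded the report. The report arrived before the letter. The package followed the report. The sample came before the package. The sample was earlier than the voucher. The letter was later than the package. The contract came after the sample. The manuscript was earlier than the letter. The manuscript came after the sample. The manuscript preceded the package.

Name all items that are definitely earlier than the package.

the contract, the manuscript, the receipt, the report, the sample, the voucher

Directly stated before the package: the manuscript, the receipt, the report, and the sample.
The contract reaches the package via the contract → the receipt → the package.
The voucher reaches the package via the voucher → the manuscript → the package.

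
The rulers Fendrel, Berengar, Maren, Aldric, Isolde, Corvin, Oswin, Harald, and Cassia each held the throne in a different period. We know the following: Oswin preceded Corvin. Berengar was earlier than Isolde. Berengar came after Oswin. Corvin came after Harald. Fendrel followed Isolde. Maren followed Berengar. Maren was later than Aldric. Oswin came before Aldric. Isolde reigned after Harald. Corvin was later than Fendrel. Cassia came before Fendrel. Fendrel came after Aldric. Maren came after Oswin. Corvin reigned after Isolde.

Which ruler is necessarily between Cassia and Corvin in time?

Fendrel

Tracing the constraints gives Cassia → Fendrel → Corvin, so Fendrel sits after Cassia and before Corvin.
No other ruler is forced both after Cassia and before Corvin.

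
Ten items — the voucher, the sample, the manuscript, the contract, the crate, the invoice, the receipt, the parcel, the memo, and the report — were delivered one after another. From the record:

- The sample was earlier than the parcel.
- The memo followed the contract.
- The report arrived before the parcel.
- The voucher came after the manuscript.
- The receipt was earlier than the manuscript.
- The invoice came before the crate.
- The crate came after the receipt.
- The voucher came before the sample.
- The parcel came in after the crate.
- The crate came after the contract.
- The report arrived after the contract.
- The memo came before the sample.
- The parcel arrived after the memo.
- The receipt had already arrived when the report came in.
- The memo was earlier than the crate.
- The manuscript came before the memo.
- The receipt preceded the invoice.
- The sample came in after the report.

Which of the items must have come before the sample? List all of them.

the contract, the manuscript, the memo, the receipt, the report, the voucher

Directly stated before the sample: the memo, the report, and the voucher.
The contract reaches the sample via the contract → the memo → the sample.
The manuscript reaches the sample via the manuscript → the memo → the sample.
The receipt reaches the sample via the receipt → the report → the sample.
No chain forces the crate (or any of the others) ahead of the sample.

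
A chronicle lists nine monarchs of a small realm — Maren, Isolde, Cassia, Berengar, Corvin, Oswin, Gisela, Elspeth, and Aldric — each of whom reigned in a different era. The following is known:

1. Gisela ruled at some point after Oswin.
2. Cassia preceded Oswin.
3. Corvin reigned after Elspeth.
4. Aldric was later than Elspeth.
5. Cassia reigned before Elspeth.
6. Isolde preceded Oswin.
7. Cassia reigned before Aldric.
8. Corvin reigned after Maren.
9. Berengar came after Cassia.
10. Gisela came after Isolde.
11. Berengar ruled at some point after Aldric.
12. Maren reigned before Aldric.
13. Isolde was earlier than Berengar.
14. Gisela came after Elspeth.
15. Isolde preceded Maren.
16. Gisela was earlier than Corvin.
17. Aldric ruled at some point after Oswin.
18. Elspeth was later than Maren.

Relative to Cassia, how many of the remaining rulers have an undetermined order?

Forced after Cassia: Aldric, Berengar, Corvin, Elspeth, Gisela, and Oswin.
That leaves Isolde and Maren with no forced order relative to Cassia — 2.

2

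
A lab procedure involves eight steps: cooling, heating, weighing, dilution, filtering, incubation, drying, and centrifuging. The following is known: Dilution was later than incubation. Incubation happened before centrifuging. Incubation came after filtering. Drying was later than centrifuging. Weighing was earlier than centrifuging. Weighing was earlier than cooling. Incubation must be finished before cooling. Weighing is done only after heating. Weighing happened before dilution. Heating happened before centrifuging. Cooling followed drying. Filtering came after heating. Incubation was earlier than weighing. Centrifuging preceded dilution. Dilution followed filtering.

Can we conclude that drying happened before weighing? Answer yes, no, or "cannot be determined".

Tracing the constraints gives weighing → centrifuging → drying, so weighing must come before drying.
That means drying cannot be before weighing.

no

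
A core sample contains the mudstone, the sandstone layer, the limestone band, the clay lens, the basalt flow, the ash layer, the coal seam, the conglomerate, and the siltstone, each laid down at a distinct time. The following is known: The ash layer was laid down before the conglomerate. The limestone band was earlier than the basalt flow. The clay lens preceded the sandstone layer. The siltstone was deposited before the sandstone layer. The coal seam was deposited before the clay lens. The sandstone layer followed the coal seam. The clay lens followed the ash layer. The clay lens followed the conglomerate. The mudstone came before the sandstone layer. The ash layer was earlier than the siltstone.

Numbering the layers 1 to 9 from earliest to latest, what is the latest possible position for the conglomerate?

7

The conglomerate must come before the clay lens and the sandstone layer — 2 layers forced after it.
Everything else can be placed before the conglomerate in some valid order, so the conglomerate can sit as late as position 9 − 2 = 7.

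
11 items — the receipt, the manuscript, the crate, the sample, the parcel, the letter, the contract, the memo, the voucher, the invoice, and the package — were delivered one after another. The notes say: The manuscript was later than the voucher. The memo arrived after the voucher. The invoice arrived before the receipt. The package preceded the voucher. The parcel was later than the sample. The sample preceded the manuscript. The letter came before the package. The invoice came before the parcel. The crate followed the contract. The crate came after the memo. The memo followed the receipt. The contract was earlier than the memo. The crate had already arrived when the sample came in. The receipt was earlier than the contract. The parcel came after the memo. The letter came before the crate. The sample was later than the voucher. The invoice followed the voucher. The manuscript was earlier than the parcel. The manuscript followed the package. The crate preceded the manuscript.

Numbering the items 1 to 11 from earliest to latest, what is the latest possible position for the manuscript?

10

The manuscript must come before the parcel — 1 item forced after it.
Everything else can be placed before the manuscript in some valid order, so the manuscript can sit as late as position 11 − 1 = 10.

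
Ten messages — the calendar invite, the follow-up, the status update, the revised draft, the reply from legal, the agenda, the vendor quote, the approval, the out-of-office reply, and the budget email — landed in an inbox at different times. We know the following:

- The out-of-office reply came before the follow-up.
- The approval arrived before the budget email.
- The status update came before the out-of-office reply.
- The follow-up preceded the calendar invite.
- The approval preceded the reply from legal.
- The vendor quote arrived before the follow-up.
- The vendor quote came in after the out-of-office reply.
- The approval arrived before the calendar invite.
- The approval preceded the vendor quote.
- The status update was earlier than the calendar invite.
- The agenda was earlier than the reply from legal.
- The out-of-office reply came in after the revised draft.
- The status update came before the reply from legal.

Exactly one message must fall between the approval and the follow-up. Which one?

Tracing the constraints gives the approval → the vendor quote → the follow-up, so the vendor quote sits after the approval and before the follow-up.
No other message is forced both after the approval and before the follow-up.

the vendor quote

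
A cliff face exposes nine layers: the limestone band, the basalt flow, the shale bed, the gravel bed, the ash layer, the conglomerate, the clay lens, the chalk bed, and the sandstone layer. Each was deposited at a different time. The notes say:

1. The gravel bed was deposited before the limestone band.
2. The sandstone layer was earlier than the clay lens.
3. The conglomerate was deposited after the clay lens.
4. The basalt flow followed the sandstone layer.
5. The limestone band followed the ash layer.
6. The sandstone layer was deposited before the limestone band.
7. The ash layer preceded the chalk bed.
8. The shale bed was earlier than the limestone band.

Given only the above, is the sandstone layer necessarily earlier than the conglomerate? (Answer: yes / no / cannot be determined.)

Chain the constraints: the sandstone layer → the clay lens → the conglomerate. Each link is directly stated, so the sandstone layer comes before the conglomerate.

yes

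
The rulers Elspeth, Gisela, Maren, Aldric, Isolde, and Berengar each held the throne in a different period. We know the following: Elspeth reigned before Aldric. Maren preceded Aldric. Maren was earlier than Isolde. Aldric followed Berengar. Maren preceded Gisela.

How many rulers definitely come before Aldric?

3

Directly stated before Aldric: Berengar, Elspeth, and Maren.
No chain forces Isolde (or any of the others) ahead of Aldric.
That's Berengar, Elspeth, and Maren — 3 in all.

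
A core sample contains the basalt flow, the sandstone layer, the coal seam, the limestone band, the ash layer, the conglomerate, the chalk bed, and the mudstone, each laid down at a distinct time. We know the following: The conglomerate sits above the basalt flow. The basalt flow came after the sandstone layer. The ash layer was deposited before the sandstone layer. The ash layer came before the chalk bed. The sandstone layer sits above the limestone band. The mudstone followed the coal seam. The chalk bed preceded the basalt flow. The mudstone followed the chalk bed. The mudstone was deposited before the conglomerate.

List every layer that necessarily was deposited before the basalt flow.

Directly stated before the basalt flow: the chalk bed and the sandstone layer.
The ash layer reaches the basalt flow via the ash layer → the sandstone layer → the basalt flow.
The limestone band reaches the basalt flow via the limestone band → the sandstone layer → the basalt flow.
No chain forces the mudstone (or any of the others) ahead of the basalt flow.

the ash layer, the chalk bed, the limestone band, the sandstone layer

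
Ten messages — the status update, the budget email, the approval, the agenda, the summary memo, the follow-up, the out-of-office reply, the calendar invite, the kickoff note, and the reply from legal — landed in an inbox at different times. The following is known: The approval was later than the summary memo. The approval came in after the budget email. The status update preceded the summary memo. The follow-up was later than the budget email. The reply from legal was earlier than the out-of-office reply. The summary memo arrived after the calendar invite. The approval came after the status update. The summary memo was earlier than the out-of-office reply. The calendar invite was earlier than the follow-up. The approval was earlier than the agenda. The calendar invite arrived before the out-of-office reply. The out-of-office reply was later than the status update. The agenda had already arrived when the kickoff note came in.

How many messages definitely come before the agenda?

Directly stated before the agenda: the approval.
The budget email reaches the agenda via the budget email → the approval → the agenda.
The calendar invite reaches the agenda via the calendar invite → the summary memo → the approval → the agenda.
The status update reaches the agenda via the status update → the approval → the agenda.
Likewise the summary memo reaches the agenda by chaining the stated constraints.
No chain forces the reply from legal (or any of the others) ahead of the agenda.
That's the approval, the budget email, the calendar invite, the status update, and the summary memo — 5 in all.

5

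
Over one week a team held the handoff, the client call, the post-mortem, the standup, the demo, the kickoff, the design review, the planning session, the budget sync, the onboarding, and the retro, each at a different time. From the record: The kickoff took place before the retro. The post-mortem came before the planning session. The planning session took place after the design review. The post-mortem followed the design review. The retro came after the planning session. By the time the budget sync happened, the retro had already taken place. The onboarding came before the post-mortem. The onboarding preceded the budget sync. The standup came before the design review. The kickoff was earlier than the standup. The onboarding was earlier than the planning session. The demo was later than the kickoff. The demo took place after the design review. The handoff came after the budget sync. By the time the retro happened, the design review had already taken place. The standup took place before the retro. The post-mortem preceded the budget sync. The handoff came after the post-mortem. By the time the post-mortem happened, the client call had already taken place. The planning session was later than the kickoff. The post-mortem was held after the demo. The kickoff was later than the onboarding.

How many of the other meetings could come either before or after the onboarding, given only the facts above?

Forced after the onboarding: the budget sync, the demo, the design review, the handoff, the kickoff, the planning session, the post-mortem, the retro, and the standup.
That leaves the client call with no forced order relative to the onboarding — 1.

1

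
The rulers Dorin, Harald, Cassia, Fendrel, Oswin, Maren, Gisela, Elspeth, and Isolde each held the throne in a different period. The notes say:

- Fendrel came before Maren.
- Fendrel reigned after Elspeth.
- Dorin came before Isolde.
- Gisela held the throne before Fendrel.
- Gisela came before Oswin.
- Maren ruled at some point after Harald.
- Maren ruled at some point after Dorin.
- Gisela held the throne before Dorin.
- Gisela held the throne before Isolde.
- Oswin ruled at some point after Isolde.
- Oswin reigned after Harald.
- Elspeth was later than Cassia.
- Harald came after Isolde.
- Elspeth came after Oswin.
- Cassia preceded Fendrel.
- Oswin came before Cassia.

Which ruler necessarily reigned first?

Gisela

Gisela has a chain of constraints placing them before every other ruler, so Gisela must be first.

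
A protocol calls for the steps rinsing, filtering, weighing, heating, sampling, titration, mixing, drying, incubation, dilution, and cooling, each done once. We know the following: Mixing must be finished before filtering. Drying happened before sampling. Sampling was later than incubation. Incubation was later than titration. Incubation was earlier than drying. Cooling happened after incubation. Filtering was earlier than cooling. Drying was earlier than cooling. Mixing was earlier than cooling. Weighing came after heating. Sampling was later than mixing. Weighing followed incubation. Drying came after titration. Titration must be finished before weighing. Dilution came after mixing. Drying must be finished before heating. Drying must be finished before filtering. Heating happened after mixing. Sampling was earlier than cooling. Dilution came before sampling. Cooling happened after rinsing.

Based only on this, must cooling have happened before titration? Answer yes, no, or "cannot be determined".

no

Tracing the constraints gives titration → incubation → cooling, so titration must come before cooling.
That means cooling cannot be before titration.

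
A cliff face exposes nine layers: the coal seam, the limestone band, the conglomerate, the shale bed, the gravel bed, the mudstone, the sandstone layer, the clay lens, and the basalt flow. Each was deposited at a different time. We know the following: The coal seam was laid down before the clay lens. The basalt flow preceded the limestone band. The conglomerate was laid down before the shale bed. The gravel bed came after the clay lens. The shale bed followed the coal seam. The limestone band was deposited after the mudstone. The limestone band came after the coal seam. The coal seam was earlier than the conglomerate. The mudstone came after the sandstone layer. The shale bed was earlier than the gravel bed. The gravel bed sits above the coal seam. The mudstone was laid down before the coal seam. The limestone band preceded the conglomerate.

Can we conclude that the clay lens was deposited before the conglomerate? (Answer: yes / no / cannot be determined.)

cannot be determined

No chain of stated constraints runs from the clay lens to the conglomerate, and none runs from the conglomerate to the clay lens either.
So the relative order of the clay lens and the conglomerate is not fixed by the given facts.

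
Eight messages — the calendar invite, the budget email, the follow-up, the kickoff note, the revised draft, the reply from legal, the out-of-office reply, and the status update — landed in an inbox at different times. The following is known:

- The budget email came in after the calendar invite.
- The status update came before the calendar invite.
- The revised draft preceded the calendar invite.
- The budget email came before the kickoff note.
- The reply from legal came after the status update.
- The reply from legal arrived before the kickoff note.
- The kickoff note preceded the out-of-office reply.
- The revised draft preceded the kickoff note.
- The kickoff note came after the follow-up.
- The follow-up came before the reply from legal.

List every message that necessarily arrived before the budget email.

Directly stated before the budget email: the calendar invite.
The revised draft reaches the budget email via the revised draft → the calendar invite → the budget email.
The status update reaches the budget email via the status update → the calendar invite → the budget email.
No chain forces the out-of-office reply (or any of the others) ahead of the budget email.

the calendar invite, the revised draft, the status update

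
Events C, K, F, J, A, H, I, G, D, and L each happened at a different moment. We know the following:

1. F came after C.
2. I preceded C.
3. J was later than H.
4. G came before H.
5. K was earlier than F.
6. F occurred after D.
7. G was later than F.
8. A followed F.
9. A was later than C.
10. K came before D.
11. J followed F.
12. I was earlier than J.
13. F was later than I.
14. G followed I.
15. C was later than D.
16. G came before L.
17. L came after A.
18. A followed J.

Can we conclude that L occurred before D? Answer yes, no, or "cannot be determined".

no

Tracing the constraints gives D → C → A → L, so D must come before L.
That means L cannot be before D.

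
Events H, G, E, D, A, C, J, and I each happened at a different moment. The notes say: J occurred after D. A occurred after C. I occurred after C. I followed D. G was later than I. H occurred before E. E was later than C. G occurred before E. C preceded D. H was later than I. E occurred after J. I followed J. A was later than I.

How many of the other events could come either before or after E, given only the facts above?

Forced before E: C, D, G, H, I, and J.
That leaves A with no forced order relative to E — 1.

1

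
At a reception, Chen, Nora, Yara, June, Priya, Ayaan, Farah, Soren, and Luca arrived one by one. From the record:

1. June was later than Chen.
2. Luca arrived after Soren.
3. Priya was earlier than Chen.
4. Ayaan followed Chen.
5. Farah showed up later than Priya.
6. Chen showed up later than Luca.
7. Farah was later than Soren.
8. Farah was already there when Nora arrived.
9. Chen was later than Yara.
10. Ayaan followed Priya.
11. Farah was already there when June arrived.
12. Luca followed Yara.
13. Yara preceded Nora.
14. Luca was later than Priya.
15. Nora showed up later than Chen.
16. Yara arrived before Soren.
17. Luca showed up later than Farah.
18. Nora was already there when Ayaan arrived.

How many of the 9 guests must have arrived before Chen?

5

Directly stated before Chen: Luca, Priya, and Yara.
Farah reaches Chen via Farah → Luca → Chen.
Soren reaches Chen via Soren → Luca → Chen.
No chain forces Ayaan (or any of the others) ahead of Chen.
That's Farah, Luca, Priya, Soren, and Yara — 5 in all.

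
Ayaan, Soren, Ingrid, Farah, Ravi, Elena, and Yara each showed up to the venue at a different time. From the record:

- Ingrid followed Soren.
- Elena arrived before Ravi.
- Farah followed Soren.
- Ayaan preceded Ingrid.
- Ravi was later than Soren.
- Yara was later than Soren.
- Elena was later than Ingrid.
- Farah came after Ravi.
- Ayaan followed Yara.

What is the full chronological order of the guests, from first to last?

The constraints fix every adjacent pair, so only one ordering works:
Soren → Yara → Ayaan → Ingrid → Elena → Ravi → Farah.

Soren, Yara, Ayaan, Ingrid, Elena, Ravi, Farah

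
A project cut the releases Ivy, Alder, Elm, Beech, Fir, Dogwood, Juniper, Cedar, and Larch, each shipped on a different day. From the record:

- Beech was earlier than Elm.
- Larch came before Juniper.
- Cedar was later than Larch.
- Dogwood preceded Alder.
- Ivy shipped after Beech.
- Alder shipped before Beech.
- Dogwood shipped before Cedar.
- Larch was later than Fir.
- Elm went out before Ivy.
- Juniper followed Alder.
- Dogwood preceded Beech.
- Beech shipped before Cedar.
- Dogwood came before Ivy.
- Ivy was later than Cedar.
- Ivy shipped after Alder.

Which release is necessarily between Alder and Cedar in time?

Tracing the constraints gives Alder → Beech → Cedar, so Beech sits after Alder and before Cedar.
No other release is forced both after Alder and before Cedar.

Beech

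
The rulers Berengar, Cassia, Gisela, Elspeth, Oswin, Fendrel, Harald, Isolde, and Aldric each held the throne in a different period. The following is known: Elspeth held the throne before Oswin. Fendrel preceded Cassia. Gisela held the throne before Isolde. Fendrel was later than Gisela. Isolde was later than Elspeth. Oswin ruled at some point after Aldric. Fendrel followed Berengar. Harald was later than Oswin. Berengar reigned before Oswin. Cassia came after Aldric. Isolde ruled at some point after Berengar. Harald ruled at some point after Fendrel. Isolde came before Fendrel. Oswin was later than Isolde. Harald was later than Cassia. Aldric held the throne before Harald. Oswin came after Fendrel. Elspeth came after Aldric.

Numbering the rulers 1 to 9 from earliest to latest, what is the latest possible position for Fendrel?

6

Fendrel must come before Cassia, Harald, and Oswin — 3 rulers forced after them.
Everything else can be placed before Fendrel in some valid order, so Fendrel can sit as late as position 9 − 3 = 6.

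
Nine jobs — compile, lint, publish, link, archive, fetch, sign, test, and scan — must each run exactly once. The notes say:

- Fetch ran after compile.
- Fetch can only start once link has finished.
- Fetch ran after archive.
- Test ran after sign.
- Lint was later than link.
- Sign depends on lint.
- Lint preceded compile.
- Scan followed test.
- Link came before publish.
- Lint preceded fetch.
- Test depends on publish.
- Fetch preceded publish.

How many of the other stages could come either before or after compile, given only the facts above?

2

Forced before compile: link and lint; forced after compile: fetch, publish, scan, and test.
That leaves archive and sign with no forced order relative to compile — 2.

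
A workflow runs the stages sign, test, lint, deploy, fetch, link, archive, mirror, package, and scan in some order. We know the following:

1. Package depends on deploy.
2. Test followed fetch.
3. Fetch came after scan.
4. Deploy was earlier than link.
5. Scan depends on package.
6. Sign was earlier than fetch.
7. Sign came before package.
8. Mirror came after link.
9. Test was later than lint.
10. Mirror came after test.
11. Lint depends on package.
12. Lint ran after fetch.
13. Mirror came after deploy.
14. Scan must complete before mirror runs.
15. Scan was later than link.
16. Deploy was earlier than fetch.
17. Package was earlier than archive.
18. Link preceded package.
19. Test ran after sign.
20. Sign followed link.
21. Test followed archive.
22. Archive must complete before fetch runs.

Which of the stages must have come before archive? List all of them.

Directly stated before archive: package.
Deploy reaches archive via deploy → package → archive.
Link reaches archive via link → package → archive.
Sign reaches archive via sign → package → archive.

deploy, link, package, sign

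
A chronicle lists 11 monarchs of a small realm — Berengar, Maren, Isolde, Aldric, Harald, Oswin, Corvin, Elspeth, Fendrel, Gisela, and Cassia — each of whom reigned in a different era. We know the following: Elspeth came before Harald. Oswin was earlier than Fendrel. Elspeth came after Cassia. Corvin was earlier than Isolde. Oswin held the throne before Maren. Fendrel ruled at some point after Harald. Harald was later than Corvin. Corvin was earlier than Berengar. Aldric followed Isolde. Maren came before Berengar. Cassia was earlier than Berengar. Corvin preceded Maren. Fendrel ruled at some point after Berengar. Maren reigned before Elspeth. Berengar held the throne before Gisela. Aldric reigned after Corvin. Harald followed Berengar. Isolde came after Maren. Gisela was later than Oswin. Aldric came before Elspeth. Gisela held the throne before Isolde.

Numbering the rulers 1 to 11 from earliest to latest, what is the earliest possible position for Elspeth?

Aldric, Berengar, Cassia, Corvin, Gisela, Isolde, Maren, and Oswin must all come before Elspeth — 8 forced predecessors.
Nothing else is forced ahead of Elspeth, so their earliest slot is position 8 + 1 = 9.

9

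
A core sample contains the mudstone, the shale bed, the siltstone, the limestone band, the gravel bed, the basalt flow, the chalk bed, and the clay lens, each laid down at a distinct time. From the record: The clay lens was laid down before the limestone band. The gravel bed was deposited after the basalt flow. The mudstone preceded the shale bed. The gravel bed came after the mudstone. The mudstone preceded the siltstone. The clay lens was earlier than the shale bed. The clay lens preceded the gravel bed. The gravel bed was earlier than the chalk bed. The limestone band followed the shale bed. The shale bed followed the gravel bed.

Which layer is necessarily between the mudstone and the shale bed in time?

Tracing the constraints gives the mudstone → the gravel bed → the shale bed, so the gravel bed sits after the mudstone and before the shale bed.
No other layer is forced both after the mudstone and before the shale bed.

the gravel bed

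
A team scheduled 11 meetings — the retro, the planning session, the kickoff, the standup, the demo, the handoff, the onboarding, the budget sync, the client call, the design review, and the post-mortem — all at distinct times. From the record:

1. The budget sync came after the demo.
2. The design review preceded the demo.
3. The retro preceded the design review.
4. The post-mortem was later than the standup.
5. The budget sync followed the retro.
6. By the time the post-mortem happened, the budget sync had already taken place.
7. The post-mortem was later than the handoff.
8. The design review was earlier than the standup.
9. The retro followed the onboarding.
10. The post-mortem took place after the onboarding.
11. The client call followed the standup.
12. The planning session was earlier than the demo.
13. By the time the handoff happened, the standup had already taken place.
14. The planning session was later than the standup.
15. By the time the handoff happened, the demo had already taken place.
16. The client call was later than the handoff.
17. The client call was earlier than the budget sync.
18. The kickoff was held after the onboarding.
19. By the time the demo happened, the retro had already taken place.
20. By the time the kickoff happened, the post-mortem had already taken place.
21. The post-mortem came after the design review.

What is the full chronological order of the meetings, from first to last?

The constraints fix every adjacent pair, so only one ordering works:
the onboarding → the retro → the design review → the standup → the planning session → the demo → the handoff → the client call → the budget sync → the post-mortem → the kickoff.

the onboarding, the retro, the design review, the standup, the planning session, the demo, the handoff, the client call, the budget sync, the post-mortem, the kickoff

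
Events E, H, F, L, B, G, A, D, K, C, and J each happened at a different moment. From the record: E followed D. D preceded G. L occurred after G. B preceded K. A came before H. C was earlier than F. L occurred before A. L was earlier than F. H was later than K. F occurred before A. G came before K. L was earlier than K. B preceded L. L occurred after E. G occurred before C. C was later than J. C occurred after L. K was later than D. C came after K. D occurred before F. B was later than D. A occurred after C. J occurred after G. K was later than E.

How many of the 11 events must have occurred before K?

Directly stated before K: B, D, E, G, and L.
That's B, D, E, G, and L — 5 in all.

5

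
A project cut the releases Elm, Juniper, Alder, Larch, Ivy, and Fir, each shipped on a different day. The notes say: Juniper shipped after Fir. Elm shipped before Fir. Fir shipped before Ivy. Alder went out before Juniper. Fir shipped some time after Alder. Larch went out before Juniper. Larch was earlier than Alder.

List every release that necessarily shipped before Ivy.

Alder, Elm, Fir, Larch

Directly stated before Ivy: Fir.
Alder reaches Ivy via Alder → Fir → Ivy.
Elm reaches Ivy via Elm → Fir → Ivy.
Larch reaches Ivy via Larch → Alder → Fir → Ivy.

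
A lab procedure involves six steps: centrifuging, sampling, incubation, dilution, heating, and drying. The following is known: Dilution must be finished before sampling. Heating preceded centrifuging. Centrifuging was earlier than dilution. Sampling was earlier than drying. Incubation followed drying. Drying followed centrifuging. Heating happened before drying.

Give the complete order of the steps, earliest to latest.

heating, centrifuging, dilution, sampling, drying, incubation

The constraints fix every adjacent pair, so only one ordering works:
heating → centrifuging → dilution → sampling → drying → incubation.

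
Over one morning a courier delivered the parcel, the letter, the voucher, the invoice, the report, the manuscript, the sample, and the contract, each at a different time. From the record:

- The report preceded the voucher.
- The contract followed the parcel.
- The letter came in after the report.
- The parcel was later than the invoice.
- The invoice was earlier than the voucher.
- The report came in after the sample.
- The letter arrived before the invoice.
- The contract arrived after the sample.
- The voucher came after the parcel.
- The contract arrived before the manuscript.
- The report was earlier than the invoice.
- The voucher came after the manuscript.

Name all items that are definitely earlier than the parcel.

Directly stated before the parcel: the invoice.
The letter reaches the parcel via the letter → the invoice → the parcel.
The report reaches the parcel via the report → the invoice → the parcel.
The sample reaches the parcel via the sample → the report → the invoice → the parcel.
No chain forces the voucher (or any of the others) ahead of the parcel.

the invoice, the letter, the report, the sample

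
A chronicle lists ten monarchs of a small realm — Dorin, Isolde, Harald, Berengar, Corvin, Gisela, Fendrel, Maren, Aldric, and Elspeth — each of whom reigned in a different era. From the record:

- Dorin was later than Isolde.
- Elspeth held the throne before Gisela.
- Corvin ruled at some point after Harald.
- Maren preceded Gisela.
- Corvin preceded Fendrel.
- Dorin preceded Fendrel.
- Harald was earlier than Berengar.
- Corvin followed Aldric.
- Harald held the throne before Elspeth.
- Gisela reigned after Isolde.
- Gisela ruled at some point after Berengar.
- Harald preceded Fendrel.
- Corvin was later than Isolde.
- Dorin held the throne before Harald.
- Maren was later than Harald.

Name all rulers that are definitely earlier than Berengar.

Directly stated before Berengar: Harald.
Dorin reaches Berengar via Dorin → Harald → Berengar.
Isolde reaches Berengar via Isolde → Dorin → Harald → Berengar.

Dorin, Harald, Isolde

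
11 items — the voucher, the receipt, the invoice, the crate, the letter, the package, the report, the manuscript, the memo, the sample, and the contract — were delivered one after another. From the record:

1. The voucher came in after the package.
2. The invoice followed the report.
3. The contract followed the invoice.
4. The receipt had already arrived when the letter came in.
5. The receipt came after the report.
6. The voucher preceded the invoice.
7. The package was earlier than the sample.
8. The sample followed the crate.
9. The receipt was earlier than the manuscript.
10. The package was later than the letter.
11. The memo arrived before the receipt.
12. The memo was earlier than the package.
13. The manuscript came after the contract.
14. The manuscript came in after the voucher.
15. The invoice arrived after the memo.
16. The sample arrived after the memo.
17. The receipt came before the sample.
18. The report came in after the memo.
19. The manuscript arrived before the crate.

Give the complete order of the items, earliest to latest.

The constraints fix every adjacent pair, so only one ordering works:
the memo → the report → the receipt → the letter → the package → the voucher → the invoice → the contract → the manuscript → the crate → the sample.

the memo, the report, the receipt, the letter, the package, the voucher, the invoice, the contract, the manuscript, the crate, the sample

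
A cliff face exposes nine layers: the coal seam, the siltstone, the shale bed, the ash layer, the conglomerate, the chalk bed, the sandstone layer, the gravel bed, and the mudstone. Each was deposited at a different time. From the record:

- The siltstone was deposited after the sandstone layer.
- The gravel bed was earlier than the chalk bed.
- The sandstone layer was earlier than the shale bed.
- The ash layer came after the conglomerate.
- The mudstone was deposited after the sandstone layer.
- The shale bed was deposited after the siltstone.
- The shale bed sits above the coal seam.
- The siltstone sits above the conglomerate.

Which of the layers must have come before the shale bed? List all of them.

Directly stated before the shale bed: the coal seam, the sandstone layer, and the siltstone.
The conglomerate reaches the shale bed via the conglomerate → the siltstone → the shale bed.

the coal seam, the conglomerate, the sandstone layer, the siltstone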